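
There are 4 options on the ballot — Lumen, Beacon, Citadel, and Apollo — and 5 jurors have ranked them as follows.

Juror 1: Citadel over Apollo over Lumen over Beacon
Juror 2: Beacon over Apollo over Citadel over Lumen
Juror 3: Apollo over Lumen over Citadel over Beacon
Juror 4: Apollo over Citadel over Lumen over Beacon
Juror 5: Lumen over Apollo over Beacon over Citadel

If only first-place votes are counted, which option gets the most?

Apollo

First-place vote totals:
  Lumen: 1
  Beacon: 1
  Citadel: 1
  Apollo: 2
Apollo has the most first-place votes.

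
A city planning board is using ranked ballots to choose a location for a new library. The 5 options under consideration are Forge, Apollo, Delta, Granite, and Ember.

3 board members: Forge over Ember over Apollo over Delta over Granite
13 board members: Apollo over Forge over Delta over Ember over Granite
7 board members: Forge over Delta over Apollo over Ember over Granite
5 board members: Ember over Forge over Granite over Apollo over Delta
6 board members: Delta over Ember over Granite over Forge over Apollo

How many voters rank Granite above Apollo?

Ballots ranking Granite above Apollo: 5+6 = 11.
Ballots ranking Apollo above Granite: 3+13+7 = 23.
So 11 of 34 voters prefer Granite to Apollo.

11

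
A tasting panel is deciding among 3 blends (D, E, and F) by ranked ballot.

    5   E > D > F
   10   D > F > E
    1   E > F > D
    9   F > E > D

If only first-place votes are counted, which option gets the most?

D

First-place vote totals:
  D: 10
  E: 6
  F: 9
D has the most first-place votes.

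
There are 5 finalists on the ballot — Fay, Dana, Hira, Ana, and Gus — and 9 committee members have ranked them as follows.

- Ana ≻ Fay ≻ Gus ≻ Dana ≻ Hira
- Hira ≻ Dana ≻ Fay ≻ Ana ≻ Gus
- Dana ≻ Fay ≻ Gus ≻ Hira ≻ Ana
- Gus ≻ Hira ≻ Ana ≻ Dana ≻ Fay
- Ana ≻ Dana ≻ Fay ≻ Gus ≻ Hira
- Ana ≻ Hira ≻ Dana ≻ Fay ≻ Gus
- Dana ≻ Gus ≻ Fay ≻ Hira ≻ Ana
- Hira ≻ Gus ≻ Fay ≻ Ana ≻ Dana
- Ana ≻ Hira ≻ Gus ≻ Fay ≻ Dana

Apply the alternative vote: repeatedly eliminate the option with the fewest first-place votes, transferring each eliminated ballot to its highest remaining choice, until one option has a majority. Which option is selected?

Hira

Round 1: Ana 4, Dana 2, Hira 2, Gus 1, Fay 0. Fay has the fewest and is eliminated.
Round 2: Ana 4, Dana 2, Hira 2, Gus 1. Gus has the fewest and is eliminated.
Round 3: Ana 4, Hira 3, Dana 2. Dana has the fewest and is eliminated.
Round 4: Hira 5, Ana 4. Hira has a majority.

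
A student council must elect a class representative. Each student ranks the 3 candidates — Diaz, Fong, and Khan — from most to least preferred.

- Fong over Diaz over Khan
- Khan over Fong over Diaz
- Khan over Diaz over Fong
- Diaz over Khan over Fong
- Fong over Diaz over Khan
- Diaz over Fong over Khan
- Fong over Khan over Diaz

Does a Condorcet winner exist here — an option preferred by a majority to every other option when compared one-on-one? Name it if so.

Head-to-head results (7 voters total):
Diaz vs Fong: Fong wins 4–3.
Diaz vs Khan: Diaz wins 4–3.
Fong vs Khan: Fong wins 4–3.
Fong beats each rival — Diaz (4–3), Khan (4–3) — so Fong is the Condorcet winner.

Fong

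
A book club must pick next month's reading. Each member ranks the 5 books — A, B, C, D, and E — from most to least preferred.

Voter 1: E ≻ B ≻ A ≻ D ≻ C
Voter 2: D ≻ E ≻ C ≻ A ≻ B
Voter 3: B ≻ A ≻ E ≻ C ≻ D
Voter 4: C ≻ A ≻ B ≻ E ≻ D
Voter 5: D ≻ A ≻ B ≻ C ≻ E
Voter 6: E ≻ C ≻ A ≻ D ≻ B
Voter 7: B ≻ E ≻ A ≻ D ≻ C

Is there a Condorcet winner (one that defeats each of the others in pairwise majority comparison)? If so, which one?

There is no Condorcet winner

Head-to-head results (7 voters total):
A vs B: A wins 4–3.
A vs C: A wins 4–3.
A vs D: A wins 5–2.
A vs E: E wins 4–3.
B vs C: B wins 4–3.
B vs D: B wins 4–3.
B vs E: B wins 4–3.
C vs D: D wins 4–3.
C vs E: E wins 5–2.
D vs E: E wins 5–2.
No candidate beats all others: A beats B beats E beats A, a majority cycle.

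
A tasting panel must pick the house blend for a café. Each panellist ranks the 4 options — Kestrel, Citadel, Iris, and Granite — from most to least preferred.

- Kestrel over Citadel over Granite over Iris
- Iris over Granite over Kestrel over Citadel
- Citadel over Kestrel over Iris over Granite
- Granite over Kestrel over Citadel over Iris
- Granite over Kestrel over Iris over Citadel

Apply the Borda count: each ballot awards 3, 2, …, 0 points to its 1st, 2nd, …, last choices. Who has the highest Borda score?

Borda scores:
  Kestrel: 3 + 1 + 2 + 2 + 2 = 10
  Citadel: 2 + 0 + 3 + 1 + 0 = 6
  Iris: 0 + 3 + 1 + 0 + 1 = 5
  Granite: 1 + 2 + 0 + 3 + 3 = 9
Kestrel has the highest total.

Kestrel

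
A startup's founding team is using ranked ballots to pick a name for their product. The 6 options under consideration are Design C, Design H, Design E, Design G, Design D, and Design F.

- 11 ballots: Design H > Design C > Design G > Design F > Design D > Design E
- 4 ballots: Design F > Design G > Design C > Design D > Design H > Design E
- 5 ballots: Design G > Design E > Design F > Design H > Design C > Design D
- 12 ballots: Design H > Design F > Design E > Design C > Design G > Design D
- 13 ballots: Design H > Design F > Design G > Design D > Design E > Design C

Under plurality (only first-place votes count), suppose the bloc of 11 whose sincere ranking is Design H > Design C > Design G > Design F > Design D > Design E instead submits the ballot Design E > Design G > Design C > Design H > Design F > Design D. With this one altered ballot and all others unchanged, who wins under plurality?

First-place totals with the altered ballot: Design C 0, Design H 25, Design E 11, Design G 5, Design D 0, Design F 4.
The winner is unchanged: still Design H.

Design H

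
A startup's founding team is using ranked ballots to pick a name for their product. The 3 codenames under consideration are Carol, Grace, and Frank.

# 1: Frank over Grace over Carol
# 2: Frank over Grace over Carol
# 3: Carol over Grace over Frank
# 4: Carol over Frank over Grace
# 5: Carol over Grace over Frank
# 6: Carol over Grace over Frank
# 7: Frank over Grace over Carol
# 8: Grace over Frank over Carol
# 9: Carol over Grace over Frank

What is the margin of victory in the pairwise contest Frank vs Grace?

1

Ballots ranking Frank above Grace: 4.
Ballots ranking Grace above Frank: 5.
Grace wins 5–4, a margin of 1.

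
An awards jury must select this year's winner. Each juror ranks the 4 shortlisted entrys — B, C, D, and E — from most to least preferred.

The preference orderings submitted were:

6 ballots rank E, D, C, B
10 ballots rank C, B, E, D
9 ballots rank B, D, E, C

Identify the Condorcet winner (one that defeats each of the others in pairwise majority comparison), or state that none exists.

Head-to-head results (25 voters total):
B vs C: C wins 16–9.
B vs D: B wins 19–6.
B vs E: B wins 19–6.
C vs D: D wins 15–10.
C vs E: E wins 15–10.
D vs E: E wins 16–9.
No candidate beats all others: B beats D beats C beats B, a majority cycle.

None — there is no Condorcet winner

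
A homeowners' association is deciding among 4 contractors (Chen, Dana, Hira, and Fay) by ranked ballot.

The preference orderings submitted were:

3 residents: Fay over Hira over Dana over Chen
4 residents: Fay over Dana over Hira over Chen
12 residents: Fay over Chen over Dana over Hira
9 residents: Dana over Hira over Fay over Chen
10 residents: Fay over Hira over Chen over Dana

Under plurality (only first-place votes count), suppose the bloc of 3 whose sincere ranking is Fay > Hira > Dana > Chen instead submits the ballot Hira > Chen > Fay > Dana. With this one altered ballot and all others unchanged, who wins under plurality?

First-place totals with the altered ballot: Chen 0, Dana 9, Hira 3, Fay 26.
The winner is unchanged: still Fay.

Fay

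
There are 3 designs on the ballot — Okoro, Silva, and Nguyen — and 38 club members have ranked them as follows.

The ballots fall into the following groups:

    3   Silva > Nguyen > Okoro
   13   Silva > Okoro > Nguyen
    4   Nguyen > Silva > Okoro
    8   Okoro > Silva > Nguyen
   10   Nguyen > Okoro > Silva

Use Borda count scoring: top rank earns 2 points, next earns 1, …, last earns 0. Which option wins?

Borda scores:
  Okoro: 3·0 + 13·1 + 4·0 + 8·2 + 10·1 = 39
  Silva: 3·2 + 13·2 + 4·1 + 8·1 + 10·0 = 44
  Nguyen: 3·1 + 13·0 + 4·2 + 8·0 + 10·2 = 31
Silva has the highest total.

Silva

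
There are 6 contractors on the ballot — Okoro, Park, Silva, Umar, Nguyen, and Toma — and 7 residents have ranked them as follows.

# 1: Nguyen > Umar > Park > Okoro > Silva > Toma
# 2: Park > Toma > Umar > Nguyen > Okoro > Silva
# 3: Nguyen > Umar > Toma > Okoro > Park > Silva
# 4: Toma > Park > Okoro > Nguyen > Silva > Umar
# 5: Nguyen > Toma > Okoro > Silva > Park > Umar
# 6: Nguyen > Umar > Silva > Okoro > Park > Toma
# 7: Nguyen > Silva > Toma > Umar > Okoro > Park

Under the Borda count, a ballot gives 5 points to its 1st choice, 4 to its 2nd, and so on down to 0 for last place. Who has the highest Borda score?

Borda scores:
  Okoro: 2 + 1 + 2 + 3 + 3 + 2 + 1 = 14
  Park: 3 + 5 + 1 + 4 + 1 + 1 + 0 = 15
  Silva: 1 + 0 + 0 + 1 + 2 + 3 + 4 = 11
  Umar: 4 + 3 + 4 + 0 + 0 + 4 + 2 = 17
  Nguyen: 5 + 2 + 5 + 2 + 5 + 5 + 5 = 29
  Toma: 0 + 4 + 3 + 5 + 4 + 0 + 3 = 19
Nguyen has the highest total.

Nguyen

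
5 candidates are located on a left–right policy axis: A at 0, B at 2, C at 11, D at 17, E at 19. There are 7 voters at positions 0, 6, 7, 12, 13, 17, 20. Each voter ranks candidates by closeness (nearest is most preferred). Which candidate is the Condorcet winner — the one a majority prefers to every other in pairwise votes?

With single-peaked preferences on a line, the Condorcet winner is the candidate closest to the median voter.
The median voter (position 12) is closest to C at 11.
Check: C vs A — voters closer to C: 6 of 7.

C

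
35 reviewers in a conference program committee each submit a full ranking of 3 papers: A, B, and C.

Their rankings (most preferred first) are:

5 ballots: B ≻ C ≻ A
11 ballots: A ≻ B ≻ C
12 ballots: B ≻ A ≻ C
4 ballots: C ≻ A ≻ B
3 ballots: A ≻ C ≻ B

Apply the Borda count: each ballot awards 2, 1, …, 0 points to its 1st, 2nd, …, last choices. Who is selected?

B

Borda scores:
  A: 5·0 + 11·2 + 12·1 + 4·1 + 3·2 = 44
  B: 5·2 + 11·1 + 12·2 + 4·0 + 3·0 = 45
  C: 5·1 + 11·0 + 12·0 + 4·2 + 3·1 = 16
B has the highest total.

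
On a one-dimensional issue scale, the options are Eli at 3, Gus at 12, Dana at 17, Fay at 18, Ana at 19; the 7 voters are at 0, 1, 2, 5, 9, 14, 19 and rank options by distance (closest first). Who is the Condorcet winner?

With single-peaked preferences on a line, the Condorcet winner is the candidate closest to the median voter.
The median voter (position 5) is closest to Eli at 3.
Check: Eli vs Ana — voters closer to Eli: 5 of 7.

Eli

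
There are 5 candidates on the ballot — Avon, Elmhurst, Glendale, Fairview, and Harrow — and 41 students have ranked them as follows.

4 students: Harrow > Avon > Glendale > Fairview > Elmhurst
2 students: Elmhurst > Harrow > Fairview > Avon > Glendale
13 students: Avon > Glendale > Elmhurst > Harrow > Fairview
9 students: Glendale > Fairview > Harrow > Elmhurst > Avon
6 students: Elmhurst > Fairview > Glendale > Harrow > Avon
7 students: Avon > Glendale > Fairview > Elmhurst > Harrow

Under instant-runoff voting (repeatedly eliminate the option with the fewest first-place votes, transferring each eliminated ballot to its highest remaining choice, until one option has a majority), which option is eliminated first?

Round 1: Avon 20, Glendale 9, Elmhurst 8, Harrow 4, Fairview 0. Fairview has the fewest and is eliminated.
Round 2: Avon 20, Glendale 9, Elmhurst 8, Harrow 4. Harrow has the fewest and is eliminated.
Round 3: Avon 24, Glendale 9, Elmhurst 8. Avon has a majority.

Fairview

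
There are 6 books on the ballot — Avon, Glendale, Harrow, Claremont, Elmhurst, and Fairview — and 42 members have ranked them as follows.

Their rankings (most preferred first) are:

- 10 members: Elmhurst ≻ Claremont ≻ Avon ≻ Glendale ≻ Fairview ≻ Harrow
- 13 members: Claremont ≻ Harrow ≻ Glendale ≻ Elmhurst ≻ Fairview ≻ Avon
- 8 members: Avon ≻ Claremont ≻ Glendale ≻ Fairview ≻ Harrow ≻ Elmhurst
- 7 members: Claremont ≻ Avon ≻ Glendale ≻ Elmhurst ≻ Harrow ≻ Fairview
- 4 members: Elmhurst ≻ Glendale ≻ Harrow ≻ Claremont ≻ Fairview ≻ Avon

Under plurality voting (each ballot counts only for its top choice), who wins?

Claremont

First-place vote totals:
  Avon: 8
  Glendale: 0
  Harrow: 0
  Claremont: 20
  Elmhurst: 14
  Fairview: 0
Claremont has the most first-place votes.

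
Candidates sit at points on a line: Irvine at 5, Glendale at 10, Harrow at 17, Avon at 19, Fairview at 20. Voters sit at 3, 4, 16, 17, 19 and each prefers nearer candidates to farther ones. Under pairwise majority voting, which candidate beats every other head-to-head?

With single-peaked preferences on a line, the Condorcet winner is the candidate closest to the median voter.
The median voter (position 16) is closest to Harrow at 17.
Check: Harrow vs Glendale — voters closer to Harrow: 3 of 5.

Harrow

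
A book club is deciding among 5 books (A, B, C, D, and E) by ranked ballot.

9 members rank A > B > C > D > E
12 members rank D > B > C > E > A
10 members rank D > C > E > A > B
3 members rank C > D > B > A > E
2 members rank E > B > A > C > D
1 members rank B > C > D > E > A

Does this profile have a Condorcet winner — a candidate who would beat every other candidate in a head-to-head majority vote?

Head-to-head results (37 voters total):
A vs B: A wins 19–18.
A vs C: C wins 26–11.
A vs D: D wins 26–11.
A vs E: E wins 25–12.
B vs C: B wins 24–13.
B vs D: D wins 25–12.
B vs E: B wins 25–12.
C vs D: D wins 22–15.
C vs E: C wins 35–2.
D vs E: D wins 35–2.
D beats each rival — A (26–11), B (25–12), C (22–15), E (35–2) — so D is the Condorcet winner.

Yes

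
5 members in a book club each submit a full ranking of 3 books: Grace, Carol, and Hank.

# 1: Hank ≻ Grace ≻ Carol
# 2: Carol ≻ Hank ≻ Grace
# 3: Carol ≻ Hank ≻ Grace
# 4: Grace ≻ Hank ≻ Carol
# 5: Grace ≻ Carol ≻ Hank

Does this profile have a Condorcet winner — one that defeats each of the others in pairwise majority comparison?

No

Head-to-head results (5 voters total):
Grace vs Carol: Grace wins 3–2.
Grace vs Hank: Hank wins 3–2.
Carol vs Hank: Carol wins 3–2.
No candidate beats all others: Grace beats Carol beats Hank beats Grace, a majority cycle.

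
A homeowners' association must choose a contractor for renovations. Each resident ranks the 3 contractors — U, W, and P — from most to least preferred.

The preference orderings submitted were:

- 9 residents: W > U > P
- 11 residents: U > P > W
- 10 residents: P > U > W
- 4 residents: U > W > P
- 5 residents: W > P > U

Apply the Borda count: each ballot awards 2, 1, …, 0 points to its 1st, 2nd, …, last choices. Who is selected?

Borda scores:
  U: 9·1 + 11·2 + 10·1 + 4·2 + 5·0 = 49
  W: 9·2 + 11·0 + 10·0 + 4·1 + 5·2 = 32
  P: 9·0 + 11·1 + 10·2 + 4·0 + 5·1 = 36
U has the highest total.

U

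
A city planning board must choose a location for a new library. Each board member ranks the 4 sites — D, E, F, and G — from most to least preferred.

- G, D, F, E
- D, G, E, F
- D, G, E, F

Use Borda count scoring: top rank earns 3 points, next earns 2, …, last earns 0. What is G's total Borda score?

Borda scores:
  D: 2 + 3 + 3 = 8
  E: 0 + 1 + 1 = 2
  F: 1 + 0 + 0 = 1
  G: 3 + 2 + 2 = 7

7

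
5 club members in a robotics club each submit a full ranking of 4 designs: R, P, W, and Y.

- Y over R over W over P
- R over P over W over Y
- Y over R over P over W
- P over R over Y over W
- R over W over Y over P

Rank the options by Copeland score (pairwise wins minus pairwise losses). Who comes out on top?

Pairwise results:
  R vs P: R wins 4–1.
  R vs W: R wins 5–0.
  R vs Y: R wins 3–2.
  P vs W: P wins 3–2.
  P vs Y: Y wins 3–2.
  W vs Y: Y wins 3–2.
Copeland scores (wins − losses):
  R: 3 − 0 = 3
  P: 1 − 2 = -1
  W: 0 − 3 = -3
  Y: 2 − 1 = 1
R has the best Copeland score.

R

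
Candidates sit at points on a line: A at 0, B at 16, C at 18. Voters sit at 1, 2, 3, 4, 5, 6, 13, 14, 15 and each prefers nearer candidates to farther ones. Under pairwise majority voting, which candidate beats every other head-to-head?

With single-peaked preferences on a line, the Condorcet winner is the candidate closest to the median voter.
The median voter (position 5) is closest to A at 0.
Check: A vs B — voters closer to A: 6 of 9.

A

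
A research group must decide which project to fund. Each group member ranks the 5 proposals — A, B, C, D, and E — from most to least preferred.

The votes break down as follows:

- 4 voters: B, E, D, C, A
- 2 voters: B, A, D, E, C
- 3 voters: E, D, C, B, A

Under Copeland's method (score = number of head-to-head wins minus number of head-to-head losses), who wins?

Pairwise results:
  A vs B: B wins 9–0.
  A vs C: C wins 7–2.
  A vs D: D wins 7–2.
  A vs E: E wins 7–2.
  B vs C: B wins 6–3.
  B vs D: B wins 6–3.
  B vs E: B wins 6–3.
  C vs D: D wins 9–0.
  C vs E: E wins 9–0.
  D vs E: E wins 7–2.
Copeland scores (wins − losses):
  A: 0 − 4 = -4
  B: 4 − 0 = 4
  C: 1 − 3 = -2
  D: 2 − 2 = 0
  E: 3 − 1 = 2
B has the best Copeland score.

B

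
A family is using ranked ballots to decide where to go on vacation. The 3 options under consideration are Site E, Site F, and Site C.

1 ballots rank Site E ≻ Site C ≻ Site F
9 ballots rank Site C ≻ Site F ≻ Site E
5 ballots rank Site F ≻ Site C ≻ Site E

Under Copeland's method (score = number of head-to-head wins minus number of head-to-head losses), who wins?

Pairwise results:
  Site E vs Site F: Site F wins 14–1.
  Site E vs Site C: Site C wins 14–1.
  Site F vs Site C: Site C wins 10–5.
Copeland scores (wins − losses):
  Site E: 0 − 2 = -2
  Site F: 1 − 1 = 0
  Site C: 2 − 0 = 2
Site C has the best Copeland score.

Site C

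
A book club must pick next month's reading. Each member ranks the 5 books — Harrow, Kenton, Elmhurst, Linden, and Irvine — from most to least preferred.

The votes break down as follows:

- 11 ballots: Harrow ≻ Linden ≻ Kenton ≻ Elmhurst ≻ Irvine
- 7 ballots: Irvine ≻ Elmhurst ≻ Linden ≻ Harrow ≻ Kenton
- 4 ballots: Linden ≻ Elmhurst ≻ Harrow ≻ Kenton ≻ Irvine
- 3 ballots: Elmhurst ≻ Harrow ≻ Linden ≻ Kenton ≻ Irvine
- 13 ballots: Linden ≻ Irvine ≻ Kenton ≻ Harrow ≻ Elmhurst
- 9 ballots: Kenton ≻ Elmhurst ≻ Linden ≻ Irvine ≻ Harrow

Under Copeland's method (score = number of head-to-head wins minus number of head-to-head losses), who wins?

Linden

Pairwise results:
  Harrow vs Kenton: Harrow wins 25–22.
  Harrow vs Elmhurst: Harrow wins 24–23.
  Harrow vs Linden: Linden wins 33–14.
  Harrow vs Irvine: Irvine wins 29–18.
  Kenton vs Elmhurst: Kenton wins 33–14.
  Kenton vs Linden: Linden wins 38–9.
  Kenton vs Irvine: Kenton wins 27–20.
  Elmhurst vs Linden: Linden wins 28–19.
  Elmhurst vs Irvine: Elmhurst wins 27–20.
  Linden vs Irvine: Linden wins 40–7.
Copeland scores (wins − losses):
  Harrow: 2 − 2 = 0
  Kenton: 2 − 2 = 0
  Elmhurst: 1 − 3 = -2
  Linden: 4 − 0 = 4
  Irvine: 1 − 3 = -2
Linden has the best Copeland score.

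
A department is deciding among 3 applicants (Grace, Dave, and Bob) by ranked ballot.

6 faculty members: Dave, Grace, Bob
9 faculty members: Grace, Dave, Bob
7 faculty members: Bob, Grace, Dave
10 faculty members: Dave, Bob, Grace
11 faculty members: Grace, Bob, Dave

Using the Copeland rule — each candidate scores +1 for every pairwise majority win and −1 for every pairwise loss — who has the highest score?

Pairwise results:
  Grace vs Dave: Grace wins 27–16.
  Grace vs Bob: Grace wins 26–17.
  Dave vs Bob: Dave wins 25–18.
Copeland scores (wins − losses):
  Grace: 2 − 0 = 2
  Dave: 1 − 1 = 0
  Bob: 0 − 2 = -2
Grace has the best Copeland score.

Grace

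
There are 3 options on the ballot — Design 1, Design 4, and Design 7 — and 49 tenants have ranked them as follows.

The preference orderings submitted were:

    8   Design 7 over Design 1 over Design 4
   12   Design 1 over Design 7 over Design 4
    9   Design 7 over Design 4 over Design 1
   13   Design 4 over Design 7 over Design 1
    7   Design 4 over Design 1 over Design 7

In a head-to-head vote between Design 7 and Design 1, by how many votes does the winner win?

11

Ballots ranking Design 7 above Design 1: 8+9+13 = 30.
Ballots ranking Design 1 above Design 7: 12+7 = 19.
Design 7 wins 30–19, a margin of 11.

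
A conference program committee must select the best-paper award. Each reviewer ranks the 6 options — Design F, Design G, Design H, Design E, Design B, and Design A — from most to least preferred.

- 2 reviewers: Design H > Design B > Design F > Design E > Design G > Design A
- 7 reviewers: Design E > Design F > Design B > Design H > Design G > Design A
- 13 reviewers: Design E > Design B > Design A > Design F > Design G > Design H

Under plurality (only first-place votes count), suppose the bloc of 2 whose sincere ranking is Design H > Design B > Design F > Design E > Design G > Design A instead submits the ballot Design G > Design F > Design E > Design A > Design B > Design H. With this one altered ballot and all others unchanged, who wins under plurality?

First-place totals with the altered ballot: Design F 0, Design G 2, Design H 0, Design E 20, Design B 0, Design A 0.
The winner is unchanged: still Design E.

Design E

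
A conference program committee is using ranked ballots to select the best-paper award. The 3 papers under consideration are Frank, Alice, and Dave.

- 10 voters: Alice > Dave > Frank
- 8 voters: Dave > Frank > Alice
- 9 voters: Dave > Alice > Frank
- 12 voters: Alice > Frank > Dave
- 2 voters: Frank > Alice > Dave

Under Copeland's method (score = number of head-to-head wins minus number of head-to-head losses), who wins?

Pairwise results:
  Frank vs Alice: Alice wins 31–10.
  Frank vs Dave: Dave wins 27–14.
  Alice vs Dave: Alice wins 24–17.
Copeland scores (wins − losses):
  Frank: 0 − 2 = -2
  Alice: 2 − 0 = 2
  Dave: 1 − 1 = 0
Alice has the best Copeland score.

Alice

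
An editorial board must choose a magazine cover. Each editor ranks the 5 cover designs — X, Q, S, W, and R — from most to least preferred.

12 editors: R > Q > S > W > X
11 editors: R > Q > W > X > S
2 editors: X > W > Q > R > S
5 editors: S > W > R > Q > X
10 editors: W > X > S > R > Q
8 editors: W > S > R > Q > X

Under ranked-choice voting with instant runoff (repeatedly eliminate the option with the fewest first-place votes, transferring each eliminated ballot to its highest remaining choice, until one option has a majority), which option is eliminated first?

Round 1: R 23, W 18, S 5, X 2, Q 0. Q has the fewest and is eliminated.
Round 2: R 23, W 18, S 5, X 2. X has the fewest and is eliminated.
Round 3: R 23, W 20, S 5. S has the fewest and is eliminated.
Round 4: W 25, R 23. W has a majority.

Q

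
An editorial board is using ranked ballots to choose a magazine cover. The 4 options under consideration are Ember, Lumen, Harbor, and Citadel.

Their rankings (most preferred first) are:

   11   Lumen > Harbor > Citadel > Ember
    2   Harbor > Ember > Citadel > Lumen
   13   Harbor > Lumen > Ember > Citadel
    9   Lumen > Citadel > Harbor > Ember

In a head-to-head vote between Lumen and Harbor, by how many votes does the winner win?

Ballots ranking Lumen above Harbor: 11+9 = 20.
Ballots ranking Harbor above Lumen: 2+13 = 15.
Lumen wins 20–15, a margin of 5.

5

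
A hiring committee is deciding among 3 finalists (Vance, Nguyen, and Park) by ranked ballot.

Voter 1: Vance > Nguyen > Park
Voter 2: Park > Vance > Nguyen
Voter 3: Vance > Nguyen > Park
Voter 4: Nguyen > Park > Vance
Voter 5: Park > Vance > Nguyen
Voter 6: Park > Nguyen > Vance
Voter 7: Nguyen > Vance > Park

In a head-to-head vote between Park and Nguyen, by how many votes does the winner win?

1

Ballots ranking Park above Nguyen: 3.
Ballots ranking Nguyen above Park: 4.
Nguyen wins 4–3, a margin of 1.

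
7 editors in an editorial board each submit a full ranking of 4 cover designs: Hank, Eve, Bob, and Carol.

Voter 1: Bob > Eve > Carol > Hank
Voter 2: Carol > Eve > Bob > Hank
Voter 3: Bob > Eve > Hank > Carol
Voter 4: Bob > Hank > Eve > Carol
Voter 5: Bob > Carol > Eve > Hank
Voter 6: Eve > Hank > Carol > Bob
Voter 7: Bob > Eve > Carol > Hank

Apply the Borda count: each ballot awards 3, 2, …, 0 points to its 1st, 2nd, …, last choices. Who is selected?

Borda scores:
  Hank: 0 + 0 + 1 + 2 + 0 + 2 + 0 = 5
  Eve: 2 + 2 + 2 + 1 + 1 + 3 + 2 = 13
  Bob: 3 + 1 + 3 + 3 + 3 + 0 + 3 = 16
  Carol: 1 + 3 + 0 + 0 + 2 + 1 + 1 = 8
Bob has the highest total.

Bob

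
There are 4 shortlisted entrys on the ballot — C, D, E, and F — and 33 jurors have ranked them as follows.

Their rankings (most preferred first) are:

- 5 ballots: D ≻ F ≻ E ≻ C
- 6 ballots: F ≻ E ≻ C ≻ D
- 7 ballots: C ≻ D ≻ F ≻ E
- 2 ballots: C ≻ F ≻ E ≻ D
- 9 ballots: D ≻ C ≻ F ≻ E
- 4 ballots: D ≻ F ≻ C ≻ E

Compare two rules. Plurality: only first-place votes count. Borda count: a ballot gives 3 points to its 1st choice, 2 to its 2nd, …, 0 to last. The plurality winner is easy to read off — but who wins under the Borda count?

D

Plurality first-place counts: C 9, D 18, E 0, F 6 → D.
Borda totals: C 55, D 68, E 19, F 56 → D.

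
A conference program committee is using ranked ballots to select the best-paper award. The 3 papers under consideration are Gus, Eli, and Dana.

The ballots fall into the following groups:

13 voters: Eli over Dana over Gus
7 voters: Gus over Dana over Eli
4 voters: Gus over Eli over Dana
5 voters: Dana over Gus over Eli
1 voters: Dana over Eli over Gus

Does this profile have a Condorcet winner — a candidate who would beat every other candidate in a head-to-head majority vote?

Head-to-head results (30 voters total):
Gus vs Eli: Gus wins 16–14.
Gus vs Dana: Dana wins 19–11.
Eli vs Dana: Eli wins 17–13.
No candidate beats all others: Gus beats Eli beats Dana beats Gus, a majority cycle.

No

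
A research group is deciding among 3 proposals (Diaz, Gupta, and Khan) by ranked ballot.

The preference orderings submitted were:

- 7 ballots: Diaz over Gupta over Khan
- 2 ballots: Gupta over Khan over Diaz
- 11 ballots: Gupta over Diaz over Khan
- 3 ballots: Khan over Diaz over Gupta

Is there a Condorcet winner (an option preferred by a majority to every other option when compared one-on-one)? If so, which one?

Head-to-head results (23 voters total):
Diaz vs Gupta: Gupta wins 13–10.
Diaz vs Khan: Diaz wins 18–5.
Gupta vs Khan: Gupta wins 20–3.
Gupta beats each rival — Diaz (13–10), Khan (20–3) — so Gupta is the Condorcet winner.

Gupta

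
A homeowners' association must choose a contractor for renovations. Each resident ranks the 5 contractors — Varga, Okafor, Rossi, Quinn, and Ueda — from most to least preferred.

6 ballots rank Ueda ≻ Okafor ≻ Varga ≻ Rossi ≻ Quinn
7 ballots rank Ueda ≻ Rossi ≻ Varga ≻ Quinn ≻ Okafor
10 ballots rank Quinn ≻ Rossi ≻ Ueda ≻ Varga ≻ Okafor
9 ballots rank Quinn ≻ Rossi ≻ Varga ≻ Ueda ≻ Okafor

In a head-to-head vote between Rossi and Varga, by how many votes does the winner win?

Ballots ranking Rossi above Varga: 7+10+9 = 26.
Ballots ranking Varga above Rossi: 6.
Rossi wins 26–6, a margin of 20.

20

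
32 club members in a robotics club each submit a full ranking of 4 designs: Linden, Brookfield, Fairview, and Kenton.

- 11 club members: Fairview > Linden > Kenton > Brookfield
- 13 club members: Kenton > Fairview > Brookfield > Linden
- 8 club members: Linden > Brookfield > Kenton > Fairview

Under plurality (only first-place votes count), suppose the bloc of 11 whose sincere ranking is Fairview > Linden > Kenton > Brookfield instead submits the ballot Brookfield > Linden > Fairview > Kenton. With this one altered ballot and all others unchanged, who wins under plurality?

Kenton

First-place totals with the altered ballot: Linden 8, Brookfield 11, Fairview 0, Kenton 13.
The winner is unchanged: still Kenton.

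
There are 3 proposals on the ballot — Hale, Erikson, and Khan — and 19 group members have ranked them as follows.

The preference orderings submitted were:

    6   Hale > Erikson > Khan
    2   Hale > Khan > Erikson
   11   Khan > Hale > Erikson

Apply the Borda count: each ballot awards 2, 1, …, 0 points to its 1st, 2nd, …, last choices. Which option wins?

Borda scores:
  Hale: 6·2 + 2·2 + 11·1 = 27
  Erikson: 6·1 + 2·0 + 11·0 = 6
  Khan: 6·0 + 2·1 + 11·2 = 24
Hale has the highest total.

Hale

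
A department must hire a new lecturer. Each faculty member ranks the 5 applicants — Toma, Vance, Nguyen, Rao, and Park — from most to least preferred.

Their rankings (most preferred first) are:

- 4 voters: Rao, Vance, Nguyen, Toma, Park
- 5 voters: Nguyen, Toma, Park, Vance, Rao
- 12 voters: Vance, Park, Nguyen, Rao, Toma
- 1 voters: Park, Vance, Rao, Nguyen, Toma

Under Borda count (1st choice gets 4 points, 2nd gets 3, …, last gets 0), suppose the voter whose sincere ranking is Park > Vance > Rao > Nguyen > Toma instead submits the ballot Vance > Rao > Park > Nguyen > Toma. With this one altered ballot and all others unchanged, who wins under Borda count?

Vance

Borda totals with the altered ballot: Toma 19, Vance 69, Nguyen 53, Rao 31, Park 48.
The winner is unchanged: still Vance.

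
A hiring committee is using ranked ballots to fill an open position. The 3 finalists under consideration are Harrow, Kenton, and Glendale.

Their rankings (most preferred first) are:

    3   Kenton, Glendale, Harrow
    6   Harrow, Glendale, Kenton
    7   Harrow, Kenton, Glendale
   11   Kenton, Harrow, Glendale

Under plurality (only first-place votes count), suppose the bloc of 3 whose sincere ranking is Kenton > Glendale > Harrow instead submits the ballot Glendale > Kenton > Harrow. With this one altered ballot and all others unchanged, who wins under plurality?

Harrow

First-place totals with the altered ballot: Harrow 13, Kenton 11, Glendale 3.
The switch changes the winner from Kenton to Harrow.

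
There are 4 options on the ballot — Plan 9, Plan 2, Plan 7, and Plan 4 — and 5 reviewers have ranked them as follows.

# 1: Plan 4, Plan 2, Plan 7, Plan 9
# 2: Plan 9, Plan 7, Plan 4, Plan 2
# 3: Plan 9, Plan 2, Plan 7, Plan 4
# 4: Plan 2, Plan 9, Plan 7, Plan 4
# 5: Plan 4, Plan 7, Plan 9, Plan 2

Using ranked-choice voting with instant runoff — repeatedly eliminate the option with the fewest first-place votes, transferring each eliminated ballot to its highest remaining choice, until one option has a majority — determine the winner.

Round 1: Plan 9 2, Plan 4 2, Plan 2 1, Plan 7 0. Plan 7 has the fewest and is eliminated.
Round 2: Plan 9 2, Plan 4 2, Plan 2 1. Plan 2 has the fewest and is eliminated.
Round 3: Plan 9 3, Plan 4 2. Plan 9 has a majority.

Plan 9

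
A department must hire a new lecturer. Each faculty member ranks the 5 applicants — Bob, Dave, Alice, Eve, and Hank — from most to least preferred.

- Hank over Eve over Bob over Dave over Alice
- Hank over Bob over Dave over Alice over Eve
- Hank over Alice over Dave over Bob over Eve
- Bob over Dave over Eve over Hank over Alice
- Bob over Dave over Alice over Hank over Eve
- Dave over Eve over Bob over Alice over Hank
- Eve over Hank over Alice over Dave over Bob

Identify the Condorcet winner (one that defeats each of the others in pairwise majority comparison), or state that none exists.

Hank

Head-to-head results (7 voters total):
Bob vs Dave: Bob wins 4–3.
Bob vs Alice: Bob wins 5–2.
Bob vs Eve: Bob wins 4–3.
Bob vs Hank: Hank wins 4–3.
Dave vs Alice: Dave wins 5–2.
Dave vs Eve: Dave wins 5–2.
Dave vs Hank: Hank wins 4–3.
Alice vs Eve: Eve wins 4–3.
Alice vs Hank: Hank wins 5–2.
Eve vs Hank: Hank wins 4–3.
Hank beats each rival — Bob (4–3), Dave (4–3), Alice (5–2), Eve (4–3) — so Hank is the Condorcet winner.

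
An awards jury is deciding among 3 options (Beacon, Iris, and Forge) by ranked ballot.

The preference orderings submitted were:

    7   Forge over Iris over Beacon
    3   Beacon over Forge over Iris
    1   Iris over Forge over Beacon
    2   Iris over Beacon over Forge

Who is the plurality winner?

Forge

First-place vote totals:
  Beacon: 3
  Iris: 3
  Forge: 7
Forge has the most first-place votes.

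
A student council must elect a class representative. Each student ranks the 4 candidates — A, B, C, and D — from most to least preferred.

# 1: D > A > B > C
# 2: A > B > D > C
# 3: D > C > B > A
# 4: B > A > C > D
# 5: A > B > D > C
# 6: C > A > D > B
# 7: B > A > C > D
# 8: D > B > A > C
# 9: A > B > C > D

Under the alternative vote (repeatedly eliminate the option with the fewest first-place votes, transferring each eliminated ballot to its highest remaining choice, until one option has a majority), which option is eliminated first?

Round 1: A 3, D 3, B 2, C 1. C has the fewest and is eliminated.
Round 2: A 4, D 3, B 2. B has the fewest and is eliminated.
Round 3: A 6, D 3. A has a majority.

C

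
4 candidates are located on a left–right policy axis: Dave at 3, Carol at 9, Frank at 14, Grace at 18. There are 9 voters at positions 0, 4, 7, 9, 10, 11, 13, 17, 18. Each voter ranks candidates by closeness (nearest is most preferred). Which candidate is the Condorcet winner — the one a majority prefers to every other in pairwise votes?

With single-peaked preferences on a line, the Condorcet winner is the candidate closest to the median voter.
The median voter (position 10) is closest to Carol at 9.
Check: Carol vs Dave — voters closer to Carol: 7 of 9.

Carol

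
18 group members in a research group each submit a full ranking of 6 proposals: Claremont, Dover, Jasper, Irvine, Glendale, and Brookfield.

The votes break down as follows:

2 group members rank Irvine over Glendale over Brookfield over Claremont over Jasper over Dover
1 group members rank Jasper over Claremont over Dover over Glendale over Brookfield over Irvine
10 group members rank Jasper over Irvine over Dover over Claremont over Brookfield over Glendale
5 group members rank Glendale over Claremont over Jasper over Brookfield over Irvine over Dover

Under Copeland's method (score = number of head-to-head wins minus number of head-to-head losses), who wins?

Jasper

Pairwise results:
  Claremont vs Dover: Dover wins 10–8.
  Claremont vs Jasper: Jasper wins 11–7.
  Claremont vs Irvine: Irvine wins 12–6.
  Claremont vs Glendale: Claremont wins 11–7.
  Claremont vs Brookfield: Claremont wins 16–2.
  Dover vs Jasper: Jasper wins 18–0.
  Dover vs Irvine: Irvine wins 17–1.
  Dover vs Glendale: Dover wins 11–7.
  Dover vs Brookfield: Dover wins 11–7.
  Jasper vs Irvine: Jasper wins 16–2.
  Jasper vs Glendale: Jasper wins 11–7.
  Jasper vs Brookfield: Jasper wins 16–2.
  Irvine vs Glendale: Irvine wins 12–6.
  Irvine vs Brookfield: Irvine wins 12–6.
  Glendale vs Brookfield: Brookfield wins 10–8.
Copeland scores (wins − losses):
  Claremont: 2 − 3 = -1
  Dover: 3 − 2 = 1
  Jasper: 5 − 0 = 5
  Irvine: 4 − 1 = 3
  Glendale: 0 − 5 = -5
  Brookfield: 1 − 4 = -3
Jasper has the best Copeland score.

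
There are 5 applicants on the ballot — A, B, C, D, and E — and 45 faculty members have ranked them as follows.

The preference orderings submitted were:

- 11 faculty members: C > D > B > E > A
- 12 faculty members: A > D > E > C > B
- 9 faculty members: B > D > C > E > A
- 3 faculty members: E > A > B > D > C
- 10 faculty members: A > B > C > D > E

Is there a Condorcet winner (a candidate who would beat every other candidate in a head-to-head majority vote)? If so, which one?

No Condorcet winner

Head-to-head results (45 voters total):
A vs B: A wins 25–20.
A vs C: A wins 25–20.
A vs D: A wins 25–20.
A vs E: E wins 23–22.
B vs C: C wins 23–22.
B vs D: D wins 23–22.
B vs E: B wins 30–15.
C vs D: D wins 24–21.
C vs E: C wins 30–15.
D vs E: D wins 42–3.
No candidate beats all others: A beats B beats E beats A, a majority cycle.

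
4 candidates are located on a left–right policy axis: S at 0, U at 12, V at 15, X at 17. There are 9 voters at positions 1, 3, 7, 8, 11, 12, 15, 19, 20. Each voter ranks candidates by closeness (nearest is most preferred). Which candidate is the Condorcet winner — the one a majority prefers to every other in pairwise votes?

U

With single-peaked preferences on a line, the Condorcet winner is the candidate closest to the median voter.
The median voter (position 11) is closest to U at 12.
Check: U vs S — voters closer to U: 7 of 9.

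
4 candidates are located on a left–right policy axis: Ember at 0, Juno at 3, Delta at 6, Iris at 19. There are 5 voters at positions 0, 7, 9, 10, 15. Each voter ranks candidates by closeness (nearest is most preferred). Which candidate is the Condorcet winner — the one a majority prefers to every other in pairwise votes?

With single-peaked preferences on a line, the Condorcet winner is the candidate closest to the median voter.
The median voter (position 9) is closest to Delta at 6.
Check: Delta vs Ember — voters closer to Delta: 4 of 5.

Delta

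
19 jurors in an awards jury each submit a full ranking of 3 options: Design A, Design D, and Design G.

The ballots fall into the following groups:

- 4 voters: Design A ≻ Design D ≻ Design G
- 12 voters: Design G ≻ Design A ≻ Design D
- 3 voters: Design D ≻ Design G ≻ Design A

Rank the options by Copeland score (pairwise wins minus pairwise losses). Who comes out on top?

Pairwise results:
  Design A vs Design D: Design A wins 16–3.
  Design A vs Design G: Design G wins 15–4.
  Design D vs Design G: Design G wins 12–7.
Copeland scores (wins − losses):
  Design A: 1 − 1 = 0
  Design D: 0 − 2 = -2
  Design G: 2 − 0 = 2
Design G has the best Copeland score.

Design G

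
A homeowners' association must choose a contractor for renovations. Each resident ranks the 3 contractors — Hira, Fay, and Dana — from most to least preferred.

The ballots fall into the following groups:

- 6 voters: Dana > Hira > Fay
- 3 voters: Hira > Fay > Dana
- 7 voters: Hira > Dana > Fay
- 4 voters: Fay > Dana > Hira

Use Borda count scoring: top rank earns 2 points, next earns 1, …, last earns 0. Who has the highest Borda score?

Hira

Borda scores:
  Hira: 6·1 + 3·2 + 7·2 + 4·0 = 26
  Fay: 6·0 + 3·1 + 7·0 + 4·2 = 11
  Dana: 6·2 + 3·0 + 7·1 + 4·1 = 23
Hira has the highest total.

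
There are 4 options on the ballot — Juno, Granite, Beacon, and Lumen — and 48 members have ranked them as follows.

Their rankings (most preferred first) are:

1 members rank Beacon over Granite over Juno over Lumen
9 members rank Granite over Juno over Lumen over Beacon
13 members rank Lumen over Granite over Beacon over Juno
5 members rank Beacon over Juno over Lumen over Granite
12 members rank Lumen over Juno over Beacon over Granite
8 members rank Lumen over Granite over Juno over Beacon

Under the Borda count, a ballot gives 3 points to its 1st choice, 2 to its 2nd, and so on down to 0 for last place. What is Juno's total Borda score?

61

Borda scores:
  Juno: 1 + 9·2 + 13·0 + 5·2 + 12·2 + 8·1 = 61
  Granite: 2 + 9·3 + 13·2 + 5·0 + 12·0 + 8·2 = 71
  Beacon: 3 + 9·0 + 13·1 + 5·3 + 12·1 + 8·0 = 43
  Lumen: 0 + 9·1 + 13·3 + 5·1 + 12·3 + 8·3 = 113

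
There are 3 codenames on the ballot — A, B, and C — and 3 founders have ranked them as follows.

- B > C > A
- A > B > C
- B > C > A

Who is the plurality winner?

First-place vote totals:
  A: 1
  B: 2
  C: 0
B has the most first-place votes.

B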